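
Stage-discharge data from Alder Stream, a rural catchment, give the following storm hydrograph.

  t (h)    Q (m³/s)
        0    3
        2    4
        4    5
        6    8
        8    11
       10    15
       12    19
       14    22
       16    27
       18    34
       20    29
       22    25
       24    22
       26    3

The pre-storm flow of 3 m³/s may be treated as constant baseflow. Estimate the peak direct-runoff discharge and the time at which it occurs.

Q_p = 31.0 m³/s at t = 18 h

Subtracting baseflow gives direct-runoff ordinates: 0.0, 1.0, 2.0, 5.0, 8.0, 12.0, 16.0, 19.0, 24.0, 31.0, 26.0, 22.0, 19.0, 0.0 m³/s.
The maximum is 31.0 m³/s, occurring at the reading for t = 18 h.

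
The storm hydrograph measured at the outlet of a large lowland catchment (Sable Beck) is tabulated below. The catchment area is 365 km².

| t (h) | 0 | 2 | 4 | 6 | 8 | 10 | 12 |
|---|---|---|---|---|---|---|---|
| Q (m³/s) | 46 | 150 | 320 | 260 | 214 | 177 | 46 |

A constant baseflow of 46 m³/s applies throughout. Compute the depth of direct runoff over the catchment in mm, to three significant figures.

Direct runoff: 0.0, 104.0, 274.0, 214.0, 168.0, 131.0, 0.0 m³/s; ΣQ_DR = 891.0 m³/s.
V = ΣQ_DR · Δt = 891.0 × 7200 s = 6.415 × 10^6 m³.
Over A = 365 km², depth = V / A = 17.6 mm.

d ≈ 17.6 mm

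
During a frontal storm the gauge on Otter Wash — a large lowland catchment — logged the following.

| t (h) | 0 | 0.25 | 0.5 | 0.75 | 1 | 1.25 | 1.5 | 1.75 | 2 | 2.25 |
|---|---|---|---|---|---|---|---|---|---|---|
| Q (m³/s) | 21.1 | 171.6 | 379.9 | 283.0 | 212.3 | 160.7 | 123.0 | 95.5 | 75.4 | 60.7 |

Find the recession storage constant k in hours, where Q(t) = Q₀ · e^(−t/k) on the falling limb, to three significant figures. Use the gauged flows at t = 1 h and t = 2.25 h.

k ≈ 0.998 h

On the falling limb, Q drops from 212.3 to 60.7 m³/s between t = 1 h and t = 2.25 h (Δt = 1.25 h).
k = −Δt / ln(Q₂/Q₁) = −1.25 / ln(60.7/212.3) = 0.998 h.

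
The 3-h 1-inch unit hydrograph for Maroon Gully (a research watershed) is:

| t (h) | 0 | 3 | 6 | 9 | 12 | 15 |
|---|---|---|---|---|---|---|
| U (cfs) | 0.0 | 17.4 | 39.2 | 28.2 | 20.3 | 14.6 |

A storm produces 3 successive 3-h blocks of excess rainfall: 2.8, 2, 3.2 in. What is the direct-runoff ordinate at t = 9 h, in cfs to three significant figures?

Q ≈ 213 cfs

By discrete convolution, Q_j = Σ (P_i / 1 in) · U_{j−i}.
At t = 9 h (j=3): Q = (2.8/1)·28.2 + (2/1)·39.2 + (3.2/1)·17.4 = 213 cfs.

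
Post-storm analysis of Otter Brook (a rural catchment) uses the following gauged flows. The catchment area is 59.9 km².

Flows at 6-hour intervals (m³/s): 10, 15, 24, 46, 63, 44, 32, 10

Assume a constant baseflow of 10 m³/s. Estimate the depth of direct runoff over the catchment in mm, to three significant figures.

Direct runoff: 0.0, 5.0, 14.0, 36.0, 53.0, 34.0, 22.0, 0.0 m³/s; ΣQ_DR = 164.0 m³/s.
V = ΣQ_DR · Δt = 164.0 × 21600 s = 3.542 × 10^6 m³.
Over A = 59.9 km², depth = V / A = 59.1 mm.

d ≈ 59.1 mm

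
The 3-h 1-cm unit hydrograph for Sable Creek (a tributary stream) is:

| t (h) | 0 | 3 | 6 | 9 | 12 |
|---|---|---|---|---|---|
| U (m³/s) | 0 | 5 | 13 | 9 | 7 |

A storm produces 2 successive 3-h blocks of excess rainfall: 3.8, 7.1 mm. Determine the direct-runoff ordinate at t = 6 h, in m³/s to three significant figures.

By discrete convolution, Q_j = Σ (P_i / 10 mm) · U_{j−i}.
At t = 6 h (j=2): Q = (3.8/10)·13 + (7.1/10)·5 = 8.49 m³/s.

Q ≈ 8.49 m³/s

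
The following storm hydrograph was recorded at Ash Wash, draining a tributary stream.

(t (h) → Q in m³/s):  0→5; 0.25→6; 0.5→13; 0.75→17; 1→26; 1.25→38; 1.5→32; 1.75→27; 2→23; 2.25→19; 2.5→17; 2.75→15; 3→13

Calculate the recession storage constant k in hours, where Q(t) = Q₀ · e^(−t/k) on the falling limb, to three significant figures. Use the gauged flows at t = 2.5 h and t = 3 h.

On the falling limb, Q drops from 17 to 13 m³/s between t = 2.5 h and t = 3 h (Δt = 0.5 h).
k = −Δt / ln(Q₂/Q₁) = −0.5 / ln(13/17) = 1.86 h.

k ≈ 1.86 h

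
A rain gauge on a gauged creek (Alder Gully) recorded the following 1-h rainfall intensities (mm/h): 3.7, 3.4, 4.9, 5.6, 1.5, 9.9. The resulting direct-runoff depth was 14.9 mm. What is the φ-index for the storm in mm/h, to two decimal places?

φ ≈ 2.52 mm/h

Only the 5 blocks with intensity above φ contribute runoff: 3.7, 3.4, 4.9, 5.6, 9.9 mm/h.
Σ(I−φ)·Δt = d  ⇒  (3.7+3.4+4.9+5.6+9.9 − 5φ)·1 = 14.9
φ = (27.50 − 14.9/1) / 5 = 2.52 mm/h.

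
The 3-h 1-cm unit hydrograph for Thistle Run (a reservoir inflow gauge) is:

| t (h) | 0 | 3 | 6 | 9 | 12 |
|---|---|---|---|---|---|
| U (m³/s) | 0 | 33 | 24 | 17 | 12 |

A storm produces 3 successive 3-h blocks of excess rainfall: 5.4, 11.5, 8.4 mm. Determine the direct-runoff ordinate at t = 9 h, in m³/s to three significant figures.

By discrete convolution, Q_j = Σ (P_i / 10 mm) · U_{j−i}.
At t = 9 h (j=3): Q = (5.4/10)·17 + (11.5/10)·24 + (8.4/10)·33 = 64.5 m³/s.

Q ≈ 64.5 m³/s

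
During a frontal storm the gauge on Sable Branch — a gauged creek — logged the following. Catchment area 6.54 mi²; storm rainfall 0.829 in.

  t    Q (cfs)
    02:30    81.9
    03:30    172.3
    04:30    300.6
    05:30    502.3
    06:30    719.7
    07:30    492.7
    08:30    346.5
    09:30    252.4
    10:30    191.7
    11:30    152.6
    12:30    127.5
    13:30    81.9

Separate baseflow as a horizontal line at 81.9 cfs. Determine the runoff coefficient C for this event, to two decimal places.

ΣQ_DR = 2439 cfs; V = ΣQ_DR·Δt = 8.781 × 10^6 ft³.
Runoff depth d = V / A = 0.5780 in.
C = d / P = 0.5780 / 0.829 = 0.70.

C ≈ 0.70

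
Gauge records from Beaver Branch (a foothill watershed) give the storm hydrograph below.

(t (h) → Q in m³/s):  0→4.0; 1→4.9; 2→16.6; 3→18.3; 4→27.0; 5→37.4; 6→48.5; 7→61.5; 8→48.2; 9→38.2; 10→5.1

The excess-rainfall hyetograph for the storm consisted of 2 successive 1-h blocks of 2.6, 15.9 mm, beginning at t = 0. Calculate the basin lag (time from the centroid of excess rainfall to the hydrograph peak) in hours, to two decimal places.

Centroid of excess rainfall: t_c = Σ P_i·t̄_i / ΣP_i = 1.3595 h (block centres at 0.5, 1.5 h).
Hydrograph peak occurs at t = 7 h, so basin lag t_L = 7 − 1.3595 = 5.64 h.

t_L ≈ 5.64 h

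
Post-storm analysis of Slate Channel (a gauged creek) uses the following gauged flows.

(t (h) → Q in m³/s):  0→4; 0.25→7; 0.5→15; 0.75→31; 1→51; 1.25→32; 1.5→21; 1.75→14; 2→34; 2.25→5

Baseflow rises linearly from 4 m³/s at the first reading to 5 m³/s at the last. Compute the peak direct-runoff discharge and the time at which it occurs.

Q_p = 46.56 m³/s at t = 1 h

Subtracting baseflow gives direct-runoff ordinates: 0.00, 2.89, 10.78, 26.67, 46.56, 27.44, 16.33, 9.22, 29.11, 0.00 m³/s.
The maximum is 46.56 m³/s, occurring at the reading for t = 1 h.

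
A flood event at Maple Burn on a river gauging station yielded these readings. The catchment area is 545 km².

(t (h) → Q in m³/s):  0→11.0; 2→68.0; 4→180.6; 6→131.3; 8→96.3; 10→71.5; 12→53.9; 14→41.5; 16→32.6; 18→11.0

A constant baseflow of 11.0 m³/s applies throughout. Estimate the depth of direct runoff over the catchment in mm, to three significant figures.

Direct runoff: 0.0, 57.0, 169.6, 120.3, 85.3, 60.5, 42.9, 30.5, 21.6, 0.0 m³/s; ΣQ_DR = 587.7 m³/s.
V = ΣQ_DR · Δt = 587.7 × 7200 s = 4.231 × 10^6 m³.
Over A = 545 km², depth = V / A = 7.76 mm.

d ≈ 7.76 mm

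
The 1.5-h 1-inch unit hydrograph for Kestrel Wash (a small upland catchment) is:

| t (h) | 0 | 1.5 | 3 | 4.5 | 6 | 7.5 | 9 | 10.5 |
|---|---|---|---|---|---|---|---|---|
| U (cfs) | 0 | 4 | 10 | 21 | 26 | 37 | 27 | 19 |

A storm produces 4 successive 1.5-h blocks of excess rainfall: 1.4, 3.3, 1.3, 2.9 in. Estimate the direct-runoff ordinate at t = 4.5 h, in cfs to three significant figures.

Q ≈ 67.6 cfs

By discrete convolution, Q_j = Σ (P_i / 1 in) · U_{j−i}.
At t = 4.5 h (j=3): Q = (1.4/1)·21 + (3.3/1)·10 + (1.3/1)·4 + (2.9/1)·0 = 67.6 cfs.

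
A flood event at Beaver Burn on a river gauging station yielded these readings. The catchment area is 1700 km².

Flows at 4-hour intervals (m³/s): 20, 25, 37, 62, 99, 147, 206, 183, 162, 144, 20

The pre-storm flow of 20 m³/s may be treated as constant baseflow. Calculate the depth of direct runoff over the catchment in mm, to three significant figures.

Direct runoff: 0.0, 5.0, 17.0, 42.0, 79.0, 127.0, 186.0, 163.0, 142.0, 124.0, 0.0 m³/s; ΣQ_DR = 885.0 m³/s.
V = ΣQ_DR · Δt = 885.0 × 14400 s = 1.274 × 10^7 m³.
Over A = 1700 km², depth = V / A = 7.50 mm.

d ≈ 7.50 mm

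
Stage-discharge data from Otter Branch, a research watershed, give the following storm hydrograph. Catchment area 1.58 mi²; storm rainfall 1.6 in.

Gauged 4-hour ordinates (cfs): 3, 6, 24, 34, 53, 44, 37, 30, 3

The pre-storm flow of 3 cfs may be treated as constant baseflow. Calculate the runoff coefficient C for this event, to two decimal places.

ΣQ_DR = 207.0 cfs; V = ΣQ_DR·Δt = 2.981 × 10^6 ft³.
Runoff depth d = V / A = 0.8121 in.
C = d / P = 0.8121 / 1.6 = 0.51.

C ≈ 0.51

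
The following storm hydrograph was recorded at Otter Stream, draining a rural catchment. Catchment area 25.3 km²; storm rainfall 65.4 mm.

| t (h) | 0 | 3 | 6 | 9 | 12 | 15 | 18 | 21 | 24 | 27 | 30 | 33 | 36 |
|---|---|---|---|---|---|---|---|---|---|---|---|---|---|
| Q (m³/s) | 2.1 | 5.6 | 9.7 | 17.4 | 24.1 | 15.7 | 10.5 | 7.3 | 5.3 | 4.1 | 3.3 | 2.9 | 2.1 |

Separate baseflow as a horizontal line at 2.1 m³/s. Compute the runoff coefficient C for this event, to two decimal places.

C ≈ 0.54

ΣQ_DR = 82.80 m³/s; V = ΣQ_DR·Δt = 8.942 × 10^5 m³.
Runoff depth d = V / A = 35.35 mm.
C = d / P = 35.35 / 65.4 = 0.54.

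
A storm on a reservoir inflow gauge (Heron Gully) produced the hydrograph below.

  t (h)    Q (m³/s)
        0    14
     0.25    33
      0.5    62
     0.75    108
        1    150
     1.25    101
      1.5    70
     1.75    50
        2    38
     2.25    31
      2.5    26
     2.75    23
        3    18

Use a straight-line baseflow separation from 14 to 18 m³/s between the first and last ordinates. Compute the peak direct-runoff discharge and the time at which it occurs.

Subtracting baseflow gives direct-runoff ordinates: 0.00, 18.67, 47.33, 93.00, 134.67, 85.33, 54.00, 33.67, 21.33, 14.00, 8.67, 5.33, 0.00 m³/s.
The maximum is 134.67 m³/s, occurring at the reading for t = 1 h.

Q_p = 134.67 m³/s at t = 1 h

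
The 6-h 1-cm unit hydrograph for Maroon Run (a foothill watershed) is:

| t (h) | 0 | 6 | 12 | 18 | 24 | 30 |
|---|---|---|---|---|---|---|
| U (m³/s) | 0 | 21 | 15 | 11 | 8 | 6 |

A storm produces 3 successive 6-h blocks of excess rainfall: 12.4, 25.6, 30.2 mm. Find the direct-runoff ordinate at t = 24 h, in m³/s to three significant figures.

By discrete convolution, Q_j = Σ (P_i / 10 mm) · U_{j−i}.
At t = 24 h (j=4): Q = (12.4/10)·8 + (25.6/10)·11 + (30.2/10)·15 = 83.4 m³/s.

Q ≈ 83.4 m³/s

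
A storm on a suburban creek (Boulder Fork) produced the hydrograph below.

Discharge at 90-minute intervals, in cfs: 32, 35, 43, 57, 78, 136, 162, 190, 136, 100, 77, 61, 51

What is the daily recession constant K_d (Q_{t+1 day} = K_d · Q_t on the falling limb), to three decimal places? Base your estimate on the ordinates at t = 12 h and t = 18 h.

Between t = 12 h and t = 18 h the flow falls from 136 to 51 cfs over 4×1.5 h = 6 h.
Per-interval ratio K = (51/136)^(1/4) = 0.7825; K_d = K^(24/1.5) = 0.020.

K_d ≈ 0.020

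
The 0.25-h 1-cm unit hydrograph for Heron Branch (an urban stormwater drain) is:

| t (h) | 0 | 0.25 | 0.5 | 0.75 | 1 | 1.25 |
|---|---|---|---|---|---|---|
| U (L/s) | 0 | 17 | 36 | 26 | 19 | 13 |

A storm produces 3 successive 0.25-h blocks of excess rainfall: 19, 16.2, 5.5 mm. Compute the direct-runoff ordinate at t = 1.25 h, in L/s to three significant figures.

Q ≈ 69.8 L/s

By discrete convolution, Q_j = Σ (P_i / 10 mm) · U_{j−i}.
At t = 1.25 h (j=5): Q = (19/10)·13 + (16.2/10)·19 + (5.5/10)·26 = 69.8 L/s.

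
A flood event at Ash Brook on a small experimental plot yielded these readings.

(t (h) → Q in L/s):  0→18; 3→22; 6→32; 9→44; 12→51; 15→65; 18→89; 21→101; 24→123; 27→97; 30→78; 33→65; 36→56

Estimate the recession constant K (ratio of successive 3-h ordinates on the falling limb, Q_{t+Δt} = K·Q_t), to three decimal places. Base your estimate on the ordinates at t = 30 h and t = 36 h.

Using the recession-limb readings at t = 30 h and t = 36 h: Q falls from 78 to 56 L/s over 2 intervals.
K = (Q₂/Q₁)^(1/2) = (56/78)^(1/2) = 0.847.

K ≈ 0.847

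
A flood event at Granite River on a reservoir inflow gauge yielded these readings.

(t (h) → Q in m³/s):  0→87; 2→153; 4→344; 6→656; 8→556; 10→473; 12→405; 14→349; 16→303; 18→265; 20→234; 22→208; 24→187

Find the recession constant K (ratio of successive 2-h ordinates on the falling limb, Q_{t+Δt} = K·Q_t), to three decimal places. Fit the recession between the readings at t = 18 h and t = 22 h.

K ≈ 0.886

Using the recession-limb readings at t = 18 h and t = 22 h: Q falls from 265 to 208 m³/s over 2 intervals.
K = (Q₂/Q₁)^(1/2) = (208/265)^(1/2) = 0.886.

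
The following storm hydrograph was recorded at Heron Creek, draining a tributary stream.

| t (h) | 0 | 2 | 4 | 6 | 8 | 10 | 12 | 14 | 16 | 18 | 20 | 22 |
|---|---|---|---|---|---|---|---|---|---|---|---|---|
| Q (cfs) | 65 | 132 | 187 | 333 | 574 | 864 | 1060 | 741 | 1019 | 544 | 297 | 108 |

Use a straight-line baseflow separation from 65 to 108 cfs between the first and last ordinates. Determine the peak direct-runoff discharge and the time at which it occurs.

Q_p = 971.55 cfs at t = 12 h

Subtracting baseflow gives direct-runoff ordinates: 0.00, 63.09, 114.18, 256.27, 493.36, 779.45, 971.55, 648.64, 922.73, 443.82, 192.91, 0.00 cfs.
The maximum is 971.55 cfs, occurring at the reading for t = 12 h.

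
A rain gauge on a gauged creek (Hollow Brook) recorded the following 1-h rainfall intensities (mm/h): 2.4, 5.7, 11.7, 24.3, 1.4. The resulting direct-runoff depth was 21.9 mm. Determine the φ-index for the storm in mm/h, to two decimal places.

Only the 2 blocks with intensity above φ contribute runoff: 11.7, 24.3 mm/h.
Σ(I−φ)·Δt = d  ⇒  (11.7+24.3 − 2φ)·1 = 21.9
φ = (36.00 − 21.9/1) / 2 = 7.05 mm/h.

φ ≈ 7.05 mm/h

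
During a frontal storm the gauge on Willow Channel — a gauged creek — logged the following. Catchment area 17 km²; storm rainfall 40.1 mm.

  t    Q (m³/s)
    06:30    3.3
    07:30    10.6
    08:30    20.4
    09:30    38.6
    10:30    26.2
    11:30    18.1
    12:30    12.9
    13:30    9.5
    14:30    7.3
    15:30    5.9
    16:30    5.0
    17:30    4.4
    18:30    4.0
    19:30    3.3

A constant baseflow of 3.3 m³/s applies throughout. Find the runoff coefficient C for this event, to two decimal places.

ΣQ_DR = 123.3 m³/s; V = ΣQ_DR·Δt = 4.439 × 10^5 m³.
Runoff depth d = V / A = 26.11 mm.
C = d / P = 26.11 / 40.1 = 0.65.

C ≈ 0.65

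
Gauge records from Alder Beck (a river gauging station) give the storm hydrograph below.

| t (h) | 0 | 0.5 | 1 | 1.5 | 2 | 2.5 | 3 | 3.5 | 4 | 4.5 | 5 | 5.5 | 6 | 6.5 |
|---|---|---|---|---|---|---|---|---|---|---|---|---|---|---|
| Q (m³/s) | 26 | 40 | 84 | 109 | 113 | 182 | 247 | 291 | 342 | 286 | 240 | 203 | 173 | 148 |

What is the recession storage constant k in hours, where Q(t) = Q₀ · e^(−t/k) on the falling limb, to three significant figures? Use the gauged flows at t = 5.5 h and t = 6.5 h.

k ≈ 3.16 h

On the falling limb, Q drops from 203 to 148 m³/s between t = 5.5 h and t = 6.5 h (Δt = 1 h).
k = −Δt / ln(Q₂/Q₁) = −1 / ln(148/203) = 3.16 h.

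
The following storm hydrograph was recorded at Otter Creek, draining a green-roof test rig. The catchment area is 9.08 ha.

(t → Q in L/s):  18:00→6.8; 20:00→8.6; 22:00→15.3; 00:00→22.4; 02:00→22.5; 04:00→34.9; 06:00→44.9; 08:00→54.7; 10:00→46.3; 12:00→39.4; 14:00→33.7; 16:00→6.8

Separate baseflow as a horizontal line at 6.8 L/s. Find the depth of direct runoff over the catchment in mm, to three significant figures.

Direct runoff: 0.0, 1.8, 8.5, 15.6, 15.7, 28.1, 38.1, 47.9, 39.5, 32.6, 26.9, 0.0 L/s; ΣQ_DR = 254.7 L/s.
V = ΣQ_DR · Δt = 254.7 × 7200 s = 1.834 × 10^6 L.
Over A = 9.08 ha, depth = V / A = 20.2 mm.

d ≈ 20.2 mm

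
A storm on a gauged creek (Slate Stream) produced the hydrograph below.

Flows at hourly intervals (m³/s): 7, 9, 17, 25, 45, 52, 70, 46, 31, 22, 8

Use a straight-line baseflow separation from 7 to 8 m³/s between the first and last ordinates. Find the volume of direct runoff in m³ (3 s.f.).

Direct-runoff ordinates (Q − Q_b): 0.00, 1.90, 9.80, 17.70, 37.60, 44.50, 62.40, 38.30, 23.20, 14.10, 0.00 m³/s.
ΣQ_DR = 249.5 m³/s.
With Δt = 1 h = 3600 s, V = ΣQ_DR · Δt = 249.5 × 3600 = 8.98 × 10^5 m³.

V ≈ 8.98 × 10^5 m³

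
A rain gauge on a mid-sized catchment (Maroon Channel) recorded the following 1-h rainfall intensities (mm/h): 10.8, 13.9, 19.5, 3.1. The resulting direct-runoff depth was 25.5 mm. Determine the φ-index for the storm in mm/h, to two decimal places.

Only the 3 blocks with intensity above φ contribute runoff: 10.8, 13.9, 19.5 mm/h.
Σ(I−φ)·Δt = d  ⇒  (10.8+13.9+19.5 − 3φ)·1 = 25.5
φ = (44.20 − 25.5/1) / 3 = 6.23 mm/h.

φ ≈ 6.23 mm/h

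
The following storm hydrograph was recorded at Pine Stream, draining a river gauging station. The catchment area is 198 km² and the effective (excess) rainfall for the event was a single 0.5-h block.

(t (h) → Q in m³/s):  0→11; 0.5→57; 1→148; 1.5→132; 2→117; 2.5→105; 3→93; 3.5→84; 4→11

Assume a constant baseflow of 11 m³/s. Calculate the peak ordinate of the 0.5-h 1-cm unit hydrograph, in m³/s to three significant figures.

U_p ≈ 229 m³/s

Direct runoff: 0.0, 46.0, 137.0, 121.0, 106.0, 94.0, 82.0, 73.0, 0.0 m³/s; ΣQ_DR = 659.0 m³/s, peak = 137.0 m³/s.
Runoff depth d = ΣQ_DR·Δt / A = 659.0 × 1800 / (198 km²) = 5.991 mm.
The 1-cm UH is the DRH scaled by (10 mm)/d, so U_p = 137.0 × 10/5.991 = 229 m³/s.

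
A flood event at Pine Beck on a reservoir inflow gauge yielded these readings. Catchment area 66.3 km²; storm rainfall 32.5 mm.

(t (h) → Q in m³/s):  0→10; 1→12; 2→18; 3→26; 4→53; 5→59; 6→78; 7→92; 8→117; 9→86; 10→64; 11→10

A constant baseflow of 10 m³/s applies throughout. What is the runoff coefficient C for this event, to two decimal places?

C ≈ 0.84

ΣQ_DR = 505.0 m³/s; V = ΣQ_DR·Δt = 1.818 × 10^6 m³.
Runoff depth d = V / A = 27.42 mm.
C = d / P = 27.42 / 32.5 = 0.84.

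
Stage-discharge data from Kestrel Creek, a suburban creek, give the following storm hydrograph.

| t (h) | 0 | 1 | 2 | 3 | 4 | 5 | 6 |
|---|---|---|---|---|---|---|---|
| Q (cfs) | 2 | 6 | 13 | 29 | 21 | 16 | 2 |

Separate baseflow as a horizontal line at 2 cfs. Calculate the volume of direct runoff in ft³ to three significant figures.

V ≈ 2.70 × 10^5 ft³

Direct-runoff ordinates (Q − Q_b): 0.0, 4.0, 11.0, 27.0, 19.0, 14.0, 0.0 cfs.
ΣQ_DR = 75.00 cfs.
With Δt = 1 h = 3600 s, V = ΣQ_DR · Δt = 75.00 × 3600 = 2.70 × 10^5 ft³.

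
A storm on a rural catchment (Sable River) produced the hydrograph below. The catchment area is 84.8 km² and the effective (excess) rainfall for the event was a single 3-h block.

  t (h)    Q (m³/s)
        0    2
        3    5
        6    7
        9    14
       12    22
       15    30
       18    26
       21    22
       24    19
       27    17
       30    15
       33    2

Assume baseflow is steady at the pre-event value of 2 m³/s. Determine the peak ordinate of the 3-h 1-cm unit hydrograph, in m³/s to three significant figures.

Direct runoff: 0.0, 3.0, 5.0, 12.0, 20.0, 28.0, 24.0, 20.0, 17.0, 15.0, 13.0, 0.0 m³/s; ΣQ_DR = 157.0 m³/s, peak = 28.0 m³/s.
Runoff depth d = ΣQ_DR·Δt / A = 157.0 × 10800 / (84.8 km²) = 20.00 mm.
The 1-cm UH is the DRH scaled by (10 mm)/d, so U_p = 28.0 × 10/20.00 = 14.0 m³/s.

U_p ≈ 14.0 m³/s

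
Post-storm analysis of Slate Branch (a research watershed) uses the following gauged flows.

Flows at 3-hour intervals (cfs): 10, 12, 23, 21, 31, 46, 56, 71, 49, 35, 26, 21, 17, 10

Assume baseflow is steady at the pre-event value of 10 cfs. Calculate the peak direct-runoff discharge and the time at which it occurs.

Subtracting baseflow gives direct-runoff ordinates: 0.0, 2.0, 13.0, 11.0, 21.0, 36.0, 46.0, 61.0, 39.0, 25.0, 16.0, 11.0, 7.0, 0.0 cfs.
The maximum is 61.0 cfs, occurring at the reading for t = 21 h.

Q_p = 61.0 cfs at t = 21 h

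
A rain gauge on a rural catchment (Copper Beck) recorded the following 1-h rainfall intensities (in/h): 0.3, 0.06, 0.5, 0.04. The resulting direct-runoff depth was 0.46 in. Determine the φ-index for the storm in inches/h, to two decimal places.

φ ≈ 0.17 in/h

Only the 2 blocks with intensity above φ contribute runoff: 0.3, 0.5 in/h.
Σ(I−φ)·Δt = d  ⇒  (0.3+0.5 − 2φ)·1 = 0.46
φ = (0.8000 − 0.46/1) / 2 = 0.17 in/h.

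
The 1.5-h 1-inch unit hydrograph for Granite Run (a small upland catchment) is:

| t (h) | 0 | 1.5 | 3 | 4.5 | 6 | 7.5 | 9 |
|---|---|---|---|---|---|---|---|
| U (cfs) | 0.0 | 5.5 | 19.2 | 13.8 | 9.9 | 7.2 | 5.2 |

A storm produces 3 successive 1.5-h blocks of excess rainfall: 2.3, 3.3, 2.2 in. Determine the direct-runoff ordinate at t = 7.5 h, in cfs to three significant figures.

Q ≈ 79.6 cfs

By discrete convolution, Q_j = Σ (P_i / 1 in) · U_{j−i}.
At t = 7.5 h (j=5): Q = (2.3/1)·7.2 + (3.3/1)·9.9 + (2.2/1)·13.8 = 79.6 cfs.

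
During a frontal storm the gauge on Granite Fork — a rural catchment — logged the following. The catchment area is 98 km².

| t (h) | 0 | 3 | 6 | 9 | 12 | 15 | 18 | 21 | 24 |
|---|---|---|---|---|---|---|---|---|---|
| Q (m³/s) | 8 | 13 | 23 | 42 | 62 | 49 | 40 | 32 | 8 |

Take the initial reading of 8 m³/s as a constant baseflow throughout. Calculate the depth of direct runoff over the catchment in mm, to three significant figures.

d ≈ 22.6 mm

Direct runoff: 0.0, 5.0, 15.0, 34.0, 54.0, 41.0, 32.0, 24.0, 0.0 m³/s; ΣQ_DR = 205.0 m³/s.
V = ΣQ_DR · Δt = 205.0 × 10800 s = 2.214 × 10^6 m³.
Over A = 98 km², depth = V / A = 22.6 mm.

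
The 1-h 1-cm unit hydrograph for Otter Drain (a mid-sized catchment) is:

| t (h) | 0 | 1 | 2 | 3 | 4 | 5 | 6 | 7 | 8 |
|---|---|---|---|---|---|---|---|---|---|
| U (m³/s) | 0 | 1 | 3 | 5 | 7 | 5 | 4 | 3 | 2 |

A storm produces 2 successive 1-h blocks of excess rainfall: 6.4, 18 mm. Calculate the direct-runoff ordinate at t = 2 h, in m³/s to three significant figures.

Q ≈ 3.72 m³/s

By discrete convolution, Q_j = Σ (P_i / 10 mm) · U_{j−i}.
At t = 2 h (j=2): Q = (6.4/10)·3 + (18/10)·1 = 3.72 m³/s.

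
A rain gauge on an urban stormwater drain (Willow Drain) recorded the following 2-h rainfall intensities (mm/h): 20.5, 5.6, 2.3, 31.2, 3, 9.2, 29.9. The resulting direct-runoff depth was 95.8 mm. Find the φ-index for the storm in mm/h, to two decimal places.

φ ≈ 11.23 mm/h

Only the 3 blocks with intensity above φ contribute runoff: 20.5, 31.2, 29.9 mm/h.
Σ(I−φ)·Δt = d  ⇒  (20.5+31.2+29.9 − 3φ)·2 = 95.8
φ = (81.60 − 95.8/2) / 3 = 11.23 mm/h.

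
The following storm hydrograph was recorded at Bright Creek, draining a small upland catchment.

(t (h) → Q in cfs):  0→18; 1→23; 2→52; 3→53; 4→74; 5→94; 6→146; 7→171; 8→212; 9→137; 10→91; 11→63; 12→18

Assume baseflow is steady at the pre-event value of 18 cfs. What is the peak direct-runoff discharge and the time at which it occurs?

Subtracting baseflow gives direct-runoff ordinates: 0.0, 5.0, 34.0, 35.0, 56.0, 76.0, 128.0, 153.0, 194.0, 119.0, 73.0, 45.0, 0.0 cfs.
The maximum is 194.0 cfs, occurring at the reading for t = 8 h.

Q_p = 194.0 cfs at t = 8 h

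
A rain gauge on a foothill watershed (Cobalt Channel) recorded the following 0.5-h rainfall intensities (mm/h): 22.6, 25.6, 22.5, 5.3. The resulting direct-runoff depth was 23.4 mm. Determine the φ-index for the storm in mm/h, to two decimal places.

Only the 3 blocks with intensity above φ contribute runoff: 22.6, 25.6, 22.5 mm/h.
Σ(I−φ)·Δt = d  ⇒  (22.6+25.6+22.5 − 3φ)·0.5 = 23.4
φ = (70.70 − 23.4/0.5) / 3 = 7.97 mm/h.

φ ≈ 7.97 mm/h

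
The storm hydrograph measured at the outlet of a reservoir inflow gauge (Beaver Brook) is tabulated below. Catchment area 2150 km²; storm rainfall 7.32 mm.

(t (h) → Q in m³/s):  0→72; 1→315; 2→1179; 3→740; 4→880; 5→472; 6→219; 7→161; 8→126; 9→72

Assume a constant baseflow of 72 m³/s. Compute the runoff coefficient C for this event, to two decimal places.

C ≈ 0.80

ΣQ_DR = 3516 m³/s; V = ΣQ_DR·Δt = 1.266 × 10^7 m³.
Runoff depth d = V / A = 5.887 mm.
C = d / P = 5.887 / 7.32 = 0.80.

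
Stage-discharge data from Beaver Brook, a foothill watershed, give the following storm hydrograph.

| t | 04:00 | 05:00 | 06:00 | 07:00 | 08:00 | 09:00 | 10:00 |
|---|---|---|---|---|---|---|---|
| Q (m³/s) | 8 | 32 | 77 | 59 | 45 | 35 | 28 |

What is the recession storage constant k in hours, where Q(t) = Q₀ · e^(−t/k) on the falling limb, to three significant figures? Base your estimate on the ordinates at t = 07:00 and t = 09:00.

On the falling limb, Q drops from 59 to 35 m³/s between t = 07:00 and t = 09:00 (Δt = 2 h).
k = −Δt / ln(Q₂/Q₁) = −2 / ln(35/59) = 3.83 h.

k ≈ 3.83 h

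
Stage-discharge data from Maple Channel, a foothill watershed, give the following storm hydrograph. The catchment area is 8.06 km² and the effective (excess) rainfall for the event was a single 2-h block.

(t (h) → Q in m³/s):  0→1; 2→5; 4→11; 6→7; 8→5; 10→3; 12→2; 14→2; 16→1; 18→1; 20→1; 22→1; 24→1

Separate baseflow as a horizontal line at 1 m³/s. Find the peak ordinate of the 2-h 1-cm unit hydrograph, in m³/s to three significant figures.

U_p ≈ 4.00 m³/s

Direct runoff: 0.0, 4.0, 10.0, 6.0, 4.0, 2.0, 1.0, 1.0, 0.0, 0.0, 0.0, 0.0, 0.0 m³/s; ΣQ_DR = 28.00 m³/s, peak = 10.0 m³/s.
Runoff depth d = ΣQ_DR·Δt / A = 28.00 × 7200 / (8.06 km²) = 25.01 mm.
The 1-cm UH is the DRH scaled by (10 mm)/d, so U_p = 10.0 × 10/25.01 = 4.00 m³/s.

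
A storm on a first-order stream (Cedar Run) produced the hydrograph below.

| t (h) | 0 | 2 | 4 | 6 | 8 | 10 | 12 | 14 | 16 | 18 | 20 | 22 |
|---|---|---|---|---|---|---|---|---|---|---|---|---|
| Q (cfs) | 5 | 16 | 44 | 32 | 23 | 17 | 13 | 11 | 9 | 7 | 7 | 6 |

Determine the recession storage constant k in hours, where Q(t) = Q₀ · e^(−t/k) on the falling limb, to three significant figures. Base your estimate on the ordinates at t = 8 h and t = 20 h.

k ≈ 10.1 h

On the falling limb, Q drops from 23 to 7 cfs between t = 8 h and t = 20 h (Δt = 12 h).
k = −Δt / ln(Q₂/Q₁) = −12 / ln(7/23) = 10.1 h.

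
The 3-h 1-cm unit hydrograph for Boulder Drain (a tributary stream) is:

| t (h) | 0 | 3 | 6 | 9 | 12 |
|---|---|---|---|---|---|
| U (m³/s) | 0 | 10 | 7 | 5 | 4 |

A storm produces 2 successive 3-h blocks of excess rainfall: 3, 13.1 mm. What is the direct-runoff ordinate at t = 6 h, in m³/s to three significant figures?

Q ≈ 15.2 m³/s

By discrete convolution, Q_j = Σ (P_i / 10 mm) · U_{j−i}.
At t = 6 h (j=2): Q = (3/10)·7 + (13.1/10)·10 = 15.2 m³/s.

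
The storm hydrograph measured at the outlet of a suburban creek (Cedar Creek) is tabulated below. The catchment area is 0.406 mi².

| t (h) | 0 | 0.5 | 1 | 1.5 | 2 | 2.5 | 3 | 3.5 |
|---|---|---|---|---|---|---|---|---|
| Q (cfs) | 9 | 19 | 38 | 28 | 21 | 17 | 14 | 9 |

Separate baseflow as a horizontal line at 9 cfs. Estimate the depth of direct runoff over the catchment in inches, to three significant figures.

Direct runoff: 0.0, 10.0, 29.0, 19.0, 12.0, 8.0, 5.0, 0.0 cfs; ΣQ_DR = 83.00 cfs.
V = ΣQ_DR · Δt = 83.00 × 1800 s = 1.494 × 10^5 ft³.
Over A = 0.406 mi², depth = V / A = 0.158 in.

d ≈ 0.158 in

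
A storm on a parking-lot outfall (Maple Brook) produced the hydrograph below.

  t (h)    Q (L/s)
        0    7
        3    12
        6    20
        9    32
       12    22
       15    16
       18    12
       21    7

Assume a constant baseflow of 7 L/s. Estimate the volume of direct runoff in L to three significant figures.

Direct-runoff ordinates (Q − Q_b): 0.0, 5.0, 13.0, 25.0, 15.0, 9.0, 5.0, 0.0 L/s.
ΣQ_DR = 72.00 L/s.
With Δt = 3 h = 10800 s, V = ΣQ_DR · Δt = 72.00 × 10800 = 7.78 × 10^5 L.

V ≈ 7.78 × 10^5 L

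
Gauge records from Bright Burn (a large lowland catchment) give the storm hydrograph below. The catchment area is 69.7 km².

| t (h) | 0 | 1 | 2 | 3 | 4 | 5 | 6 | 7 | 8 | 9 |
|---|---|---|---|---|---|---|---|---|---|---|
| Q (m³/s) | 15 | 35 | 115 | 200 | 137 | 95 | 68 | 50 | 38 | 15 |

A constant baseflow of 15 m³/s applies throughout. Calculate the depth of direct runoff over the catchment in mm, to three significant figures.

Direct runoff: 0.0, 20.0, 100.0, 185.0, 122.0, 80.0, 53.0, 35.0, 23.0, 0.0 m³/s; ΣQ_DR = 618.0 m³/s.
V = ΣQ_DR · Δt = 618.0 × 3600 s = 2.225 × 10^6 m³.
Over A = 69.7 km², depth = V / A = 31.9 mm.

d ≈ 31.9 mm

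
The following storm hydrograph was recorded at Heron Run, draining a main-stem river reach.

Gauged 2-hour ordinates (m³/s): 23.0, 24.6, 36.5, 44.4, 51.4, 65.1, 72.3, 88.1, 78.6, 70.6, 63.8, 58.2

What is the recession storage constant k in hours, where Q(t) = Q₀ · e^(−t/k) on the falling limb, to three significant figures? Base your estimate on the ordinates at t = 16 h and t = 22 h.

On the falling limb, Q drops from 78.6 to 58.2 m³/s between t = 16 h and t = 22 h (Δt = 6 h).
k = −Δt / ln(Q₂/Q₁) = −6 / ln(58.2/78.6) = 20.0 h.

k ≈ 20.0 h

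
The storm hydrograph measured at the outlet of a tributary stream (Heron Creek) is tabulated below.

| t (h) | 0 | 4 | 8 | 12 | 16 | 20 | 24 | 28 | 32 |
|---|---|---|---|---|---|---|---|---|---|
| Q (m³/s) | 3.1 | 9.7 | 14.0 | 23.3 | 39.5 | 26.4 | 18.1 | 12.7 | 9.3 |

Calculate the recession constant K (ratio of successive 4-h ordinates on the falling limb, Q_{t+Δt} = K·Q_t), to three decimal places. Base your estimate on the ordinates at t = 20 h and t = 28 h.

K ≈ 0.694

Using the recession-limb readings at t = 20 h and t = 28 h: Q falls from 26.4 to 12.7 m³/s over 2 intervals.
K = (Q₂/Q₁)^(1/2) = (12.7/26.4)^(1/2) = 0.694.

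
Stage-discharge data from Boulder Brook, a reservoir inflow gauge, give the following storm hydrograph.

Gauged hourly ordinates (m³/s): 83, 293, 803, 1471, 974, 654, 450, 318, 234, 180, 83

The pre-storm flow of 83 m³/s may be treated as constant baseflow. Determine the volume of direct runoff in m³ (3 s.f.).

V ≈ 1.67 × 10^7 m³

Direct-runoff ordinates (Q − Q_b): 0.0, 210.0, 720.0, 1388.0, 891.0, 571.0, 367.0, 235.0, 151.0, 97.0, 0.0 m³/s.
ΣQ_DR = 4630 m³/s.
With Δt = 1 h = 3600 s, V = ΣQ_DR · Δt = 4630 × 3600 = 1.67 × 10^7 m³.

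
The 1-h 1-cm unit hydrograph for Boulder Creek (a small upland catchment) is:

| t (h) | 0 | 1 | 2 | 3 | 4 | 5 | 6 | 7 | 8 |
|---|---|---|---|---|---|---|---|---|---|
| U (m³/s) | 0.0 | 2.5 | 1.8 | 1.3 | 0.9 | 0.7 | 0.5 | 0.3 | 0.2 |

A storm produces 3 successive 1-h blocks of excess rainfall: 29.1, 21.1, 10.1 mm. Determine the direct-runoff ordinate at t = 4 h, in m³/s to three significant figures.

By discrete convolution, Q_j = Σ (P_i / 10 mm) · U_{j−i}.
At t = 4 h (j=4): Q = (29.1/10)·0.9 + (21.1/10)·1.3 + (10.1/10)·1.8 = 7.18 m³/s.

Q ≈ 7.18 m³/s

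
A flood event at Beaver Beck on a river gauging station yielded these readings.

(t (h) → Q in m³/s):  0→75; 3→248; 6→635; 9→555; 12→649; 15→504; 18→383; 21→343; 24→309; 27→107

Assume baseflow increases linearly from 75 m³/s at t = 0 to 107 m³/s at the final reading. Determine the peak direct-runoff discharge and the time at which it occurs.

Q_p = 559.78 m³/s at t = 12 h

Subtracting baseflow gives direct-runoff ordinates: 0.00, 169.44, 552.89, 469.33, 559.78, 411.22, 286.67, 243.11, 205.56, 0.00 m³/s.
The maximum is 559.78 m³/s, occurring at the reading for t = 12 h.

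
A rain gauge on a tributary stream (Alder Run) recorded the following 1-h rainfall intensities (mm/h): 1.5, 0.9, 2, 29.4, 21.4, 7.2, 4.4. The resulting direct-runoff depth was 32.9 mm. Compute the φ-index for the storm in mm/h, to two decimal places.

φ ≈ 8.95 mm/h

Only the 2 blocks with intensity above φ contribute runoff: 29.4, 21.4 mm/h.
Σ(I−φ)·Δt = d  ⇒  (29.4+21.4 − 2φ)·1 = 32.9
φ = (50.80 − 32.9/1) / 2 = 8.95 mm/h.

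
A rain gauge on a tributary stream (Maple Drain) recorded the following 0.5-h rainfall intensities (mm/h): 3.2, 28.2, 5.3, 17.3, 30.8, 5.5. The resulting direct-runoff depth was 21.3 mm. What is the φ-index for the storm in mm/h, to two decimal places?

φ ≈ 11.23 mm/h

Only the 3 blocks with intensity above φ contribute runoff: 28.2, 17.3, 30.8 mm/h.
Σ(I−φ)·Δt = d  ⇒  (28.2+17.3+30.8 − 3φ)·0.5 = 21.3
φ = (76.30 − 21.3/0.5) / 3 = 11.23 mm/h.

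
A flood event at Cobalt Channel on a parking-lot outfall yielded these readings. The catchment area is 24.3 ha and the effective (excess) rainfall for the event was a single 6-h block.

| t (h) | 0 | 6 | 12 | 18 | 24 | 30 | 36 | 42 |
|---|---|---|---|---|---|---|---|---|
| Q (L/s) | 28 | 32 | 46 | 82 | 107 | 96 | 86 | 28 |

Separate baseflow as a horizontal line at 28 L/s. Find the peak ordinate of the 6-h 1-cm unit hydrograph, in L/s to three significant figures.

U_p ≈ 31.6 L/s

Direct runoff: 0.0, 4.0, 18.0, 54.0, 79.0, 68.0, 58.0, 0.0 L/s; ΣQ_DR = 281.0 L/s, peak = 79.0 L/s.
Runoff depth d = ΣQ_DR·Δt / A = 281.0 × 21600 / (24.3 ha) = 24.98 mm.
The 1-cm UH is the DRH scaled by (10 mm)/d, so U_p = 79.0 × 10/24.98 = 31.6 L/s.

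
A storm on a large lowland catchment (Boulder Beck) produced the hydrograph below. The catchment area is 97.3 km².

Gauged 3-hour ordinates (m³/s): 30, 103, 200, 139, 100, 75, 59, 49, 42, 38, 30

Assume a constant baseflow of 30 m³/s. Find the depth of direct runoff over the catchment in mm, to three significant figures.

d ≈ 59.4 mm

Direct runoff: 0.0, 73.0, 170.0, 109.0, 70.0, 45.0, 29.0, 19.0, 12.0, 8.0, 0.0 m³/s; ΣQ_DR = 535.0 m³/s.
V = ΣQ_DR · Δt = 535.0 × 10800 s = 5.778 × 10^6 m³.
Over A = 97.3 km², depth = V / A = 59.4 mm.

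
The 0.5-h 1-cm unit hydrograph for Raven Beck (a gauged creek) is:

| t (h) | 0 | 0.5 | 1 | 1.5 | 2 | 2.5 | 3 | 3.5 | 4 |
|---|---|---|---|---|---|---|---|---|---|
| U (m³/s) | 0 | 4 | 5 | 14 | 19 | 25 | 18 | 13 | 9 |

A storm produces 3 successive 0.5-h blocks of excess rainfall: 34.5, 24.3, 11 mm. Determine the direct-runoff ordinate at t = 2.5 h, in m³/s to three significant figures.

Q ≈ 148 m³/s

By discrete convolution, Q_j = Σ (P_i / 10 mm) · U_{j−i}.
At t = 2.5 h (j=5): Q = (34.5/10)·25 + (24.3/10)·19 + (11/10)·14 = 148 m³/s.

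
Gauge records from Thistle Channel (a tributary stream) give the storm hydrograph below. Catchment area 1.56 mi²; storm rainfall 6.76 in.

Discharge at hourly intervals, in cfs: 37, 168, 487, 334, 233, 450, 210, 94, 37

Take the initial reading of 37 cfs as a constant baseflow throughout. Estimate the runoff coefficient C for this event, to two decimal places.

C ≈ 0.25

ΣQ_DR = 1717 cfs; V = ΣQ_DR·Δt = 6.181 × 10^6 ft³.
Runoff depth d = V / A = 1.706 in.
C = d / P = 1.706 / 6.76 = 0.25.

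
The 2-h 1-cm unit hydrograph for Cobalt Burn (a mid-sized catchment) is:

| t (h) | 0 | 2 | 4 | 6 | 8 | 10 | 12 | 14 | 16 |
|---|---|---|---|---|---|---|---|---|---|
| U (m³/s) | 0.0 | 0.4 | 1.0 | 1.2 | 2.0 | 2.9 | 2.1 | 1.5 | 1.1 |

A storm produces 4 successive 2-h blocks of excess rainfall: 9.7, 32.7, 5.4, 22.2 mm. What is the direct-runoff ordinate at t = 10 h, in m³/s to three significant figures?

Q ≈ 12.2 m³/s

By discrete convolution, Q_j = Σ (P_i / 10 mm) · U_{j−i}.
At t = 10 h (j=5): Q = (9.7/10)·2.9 + (32.7/10)·2.0 + (5.4/10)·1.2 + (22.2/10)·1.0 = 12.2 m³/s.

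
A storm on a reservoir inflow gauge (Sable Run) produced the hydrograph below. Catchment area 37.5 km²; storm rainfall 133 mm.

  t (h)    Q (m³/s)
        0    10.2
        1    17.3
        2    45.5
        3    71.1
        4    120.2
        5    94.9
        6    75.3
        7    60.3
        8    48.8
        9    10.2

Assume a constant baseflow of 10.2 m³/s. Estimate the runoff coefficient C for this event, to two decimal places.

C ≈ 0.33

ΣQ_DR = 451.8 m³/s; V = ΣQ_DR·Δt = 1.626 × 10^6 m³.
Runoff depth d = V / A = 43.37 mm.
C = d / P = 43.37 / 133 = 0.33.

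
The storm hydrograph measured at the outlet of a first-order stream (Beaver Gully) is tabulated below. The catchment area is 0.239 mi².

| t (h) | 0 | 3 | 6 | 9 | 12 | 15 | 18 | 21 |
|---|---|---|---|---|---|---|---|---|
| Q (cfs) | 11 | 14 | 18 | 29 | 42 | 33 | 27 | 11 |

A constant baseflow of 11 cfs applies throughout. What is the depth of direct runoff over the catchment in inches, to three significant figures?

d ≈ 1.89 in

Direct runoff: 0.0, 3.0, 7.0, 18.0, 31.0, 22.0, 16.0, 0.0 cfs; ΣQ_DR = 97.00 cfs.
V = ΣQ_DR · Δt = 97.00 × 10800 s = 1.048 × 10^6 ft³.
Over A = 0.239 mi², depth = V / A = 1.89 in.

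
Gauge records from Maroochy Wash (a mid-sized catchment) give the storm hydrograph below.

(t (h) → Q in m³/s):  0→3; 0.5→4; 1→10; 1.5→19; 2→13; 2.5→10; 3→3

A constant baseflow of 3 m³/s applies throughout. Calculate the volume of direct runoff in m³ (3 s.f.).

Direct-runoff ordinates (Q − Q_b): 0.0, 1.0, 7.0, 16.0, 10.0, 7.0, 0.0 m³/s.
ΣQ_DR = 41.00 m³/s.
With Δt = 0.5 h = 1800 s, V = ΣQ_DR · Δt = 41.00 × 1800 = 73800 m³.

V ≈ 73800 m³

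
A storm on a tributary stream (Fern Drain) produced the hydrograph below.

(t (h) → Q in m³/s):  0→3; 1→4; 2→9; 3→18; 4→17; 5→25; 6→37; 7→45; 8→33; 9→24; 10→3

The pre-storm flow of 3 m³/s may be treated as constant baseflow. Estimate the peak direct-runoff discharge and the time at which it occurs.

Subtracting baseflow gives direct-runoff ordinates: 0.0, 1.0, 6.0, 15.0, 14.0, 22.0, 34.0, 42.0, 30.0, 21.0, 0.0 m³/s.
The maximum is 42.0 m³/s, occurring at the reading for t = 7 h.

Q_p = 42.0 m³/s at t = 7 h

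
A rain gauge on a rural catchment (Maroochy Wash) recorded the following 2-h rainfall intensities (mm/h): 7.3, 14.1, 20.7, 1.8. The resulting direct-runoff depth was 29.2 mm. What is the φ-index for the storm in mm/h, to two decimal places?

φ ≈ 10.10 mm/h

Only the 2 blocks with intensity above φ contribute runoff: 14.1, 20.7 mm/h.
Σ(I−φ)·Δt = d  ⇒  (14.1+20.7 − 2φ)·2 = 29.2
φ = (34.80 − 29.2/2) / 2 = 10.10 mm/h.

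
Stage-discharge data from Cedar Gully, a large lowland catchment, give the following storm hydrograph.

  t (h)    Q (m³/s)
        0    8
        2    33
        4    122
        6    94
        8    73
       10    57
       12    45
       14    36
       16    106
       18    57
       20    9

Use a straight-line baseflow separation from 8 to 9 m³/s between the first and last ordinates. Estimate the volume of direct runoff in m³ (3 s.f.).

Direct-runoff ordinates (Q − Q_b): 0.00, 24.90, 113.80, 85.70, 64.60, 48.50, 36.40, 27.30, 97.20, 48.10, 0.00 m³/s.
ΣQ_DR = 546.5 m³/s.
With Δt = 2 h = 7200 s, V = ΣQ_DR · Δt = 546.5 × 7200 = 3.93 × 10^6 m³.

V ≈ 3.93 × 10^6 m³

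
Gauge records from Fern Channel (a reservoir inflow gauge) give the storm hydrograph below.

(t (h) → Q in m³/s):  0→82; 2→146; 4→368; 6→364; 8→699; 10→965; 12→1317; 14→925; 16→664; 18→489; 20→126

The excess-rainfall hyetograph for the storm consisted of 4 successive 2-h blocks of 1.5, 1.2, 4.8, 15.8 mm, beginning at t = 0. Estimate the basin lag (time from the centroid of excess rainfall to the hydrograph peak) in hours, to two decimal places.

Centroid of excess rainfall: t_c = Σ P_i·t̄_i / ΣP_i = 5.9957 h (block centres at 1, 3, 5, 7 h).
Hydrograph peak occurs at t = 12 h, so basin lag t_L = 12 − 5.9957 = 6.00 h.

t_L ≈ 6.00 h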